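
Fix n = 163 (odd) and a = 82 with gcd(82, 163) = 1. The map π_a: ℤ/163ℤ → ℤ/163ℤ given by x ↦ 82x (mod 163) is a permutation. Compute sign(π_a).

-1

Start at x=111: 111 → 137 → 150 → 75 → 119 → 141 → 152 → … (one orbit).
Cycle lengths of π_82 on ℤ/163ℤ: [162, 1]; 2 cycles in total.
163 − 2 = 161 transpositions; sign(π) = (−1)^161 = -1.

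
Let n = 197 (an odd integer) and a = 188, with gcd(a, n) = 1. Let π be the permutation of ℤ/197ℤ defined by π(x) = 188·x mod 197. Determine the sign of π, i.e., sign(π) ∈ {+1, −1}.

+1

Start at x=51: 51 → 132 → 191 → 54 → 105 → 40 → 34 → … (one orbit).
π_188 has 5 disjoint cycles with lengths [49, 49, 49, 49, 1] on {0,…,196}.
197 − 5 = 192 transpositions; sign(π) = (−1)^192 = +1.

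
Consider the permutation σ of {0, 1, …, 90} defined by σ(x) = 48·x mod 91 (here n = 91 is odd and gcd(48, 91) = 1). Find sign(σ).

-1

Start at x=1: 1 → 48 → 29 → 27 → 22 → 55 → 1 (one orbit).
Decompose π into cycles: lengths [6, 6, 6, 6, 6, 6, 6, 6, 6, 6, 6, 6, 3, 3, 3, 3, 2, 2, 2, 1] (20 cycles, including the fixed point 0).
sign(π) = (−1)^{n − #cycles} = (−1)^{91−20} = (−1)^71 = -1.
Via Zolotarev, sign(π_{48}) = (48|91) = -1.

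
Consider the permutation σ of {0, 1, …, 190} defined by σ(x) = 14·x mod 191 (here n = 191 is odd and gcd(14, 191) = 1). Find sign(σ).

-1

Trace 11: π^k(11) = [11, 154, 55, 6, 84, 30, 38] for k=0..6.
Cycle lengths of π_14 on ℤ/191ℤ: [38, 38, 38, 38, 38, 1]; 6 cycles in total.
191 − 6 = 185 transpositions; sign(π) = (−1)^185 = -1.
Via Zolotarev, sign(π_{14}) = (14|191) = -1.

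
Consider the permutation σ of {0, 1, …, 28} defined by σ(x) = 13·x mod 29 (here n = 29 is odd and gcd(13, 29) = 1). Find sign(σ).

+1

Orbit of 7 under x↦13x: [7, 4, 23, 9, 1, 13, 24]… (length divides ord_29(13)).
Decompose π into cycles: lengths [14, 14, 1] (3 cycles, including the fixed point 0).
3 cycles on 29: each ℓ→(−1)^(ℓ−1), product (−1)^26 = +1.
Check: (13/29) = +1 by Zolotarev.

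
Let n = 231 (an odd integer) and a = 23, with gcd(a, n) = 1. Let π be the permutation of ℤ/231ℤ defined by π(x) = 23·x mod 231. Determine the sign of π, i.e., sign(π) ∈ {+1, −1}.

Trace 67: π^k(67) = [67, 155, 100, 221, 1, 23] for k=0..5.
Decompose π into cycles: lengths [6, 6, 6, 6, 6, 6, 6, 6, 6, 6, 6, 6, 6, 6, 6, 6, 6, 6, 6, 6, 6, 6, 3, 3, 3, 3, 3, 3, 3, 3, 3, 3, 3, 3, 3, 3, 3, 3, 3, 3, 3, 3, 3, 3, 2, 2, 2, 2, 2, 2, 2, 2, 2, 2, 2, 1, 1, 1, 1, 1, 1, 1, 1, 1, 1, 1] (66 cycles, including the fixed point 0).
66 cycles on 231: each ℓ→(−1)^(ℓ−1), product (−1)^165 = -1.

-1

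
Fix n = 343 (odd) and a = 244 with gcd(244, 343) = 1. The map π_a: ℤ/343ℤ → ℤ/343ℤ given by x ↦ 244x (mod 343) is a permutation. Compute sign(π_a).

Trace 295: π^k(295) = [295, 293, 148, 97, 1, 244, 197] for k=0..6.
π_244 has 46 disjoint cycles with lengths [14, 14, 14, 14, 14, 14, 14, 14, 14, 14, 14, 14, 14, 14, 14, 14, 14, 14, 14, 14, 14, 2, 2, 2, 2, 2, 2, 2, 2, 2, 2, 2, 2, 2, 2, 2, 2, 2, 2, 2, 2, 2, 2, 2, 2, 1] on {0,…,342}.
343 − 46 = 297 transpositions; sign(π) = (−1)^297 = -1.

-1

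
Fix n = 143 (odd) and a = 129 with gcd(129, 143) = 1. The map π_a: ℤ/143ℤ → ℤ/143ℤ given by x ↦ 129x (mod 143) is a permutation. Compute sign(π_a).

-1

Start at x=92: 92 → 142 → 14 → 90 → 27 → 51 → 1 → … (one orbit).
Decompose π into cycles: lengths [10, 10, 10, 10, 10, 10, 10, 10, 10, 10, 10, 10, 10, 2, 2, 2, 2, 2, 2, 1] (20 cycles, including the fixed point 0).
Σ(ℓ_i−1) = 143−20 = 123; sign = (−1)^123 = -1.
Via Zolotarev, sign(π_{129}) = (129|143) = -1.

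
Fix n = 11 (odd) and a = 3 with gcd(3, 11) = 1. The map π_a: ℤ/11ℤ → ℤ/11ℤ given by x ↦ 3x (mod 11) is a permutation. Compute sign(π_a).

+1

Orbit of 5 under x↦3x: [5, 4, 1, 3, 9]… (length divides ord_11(3)).
The orbit structure of x ↦ 3x mod 11: 3 orbits of sizes [5, 5, 1].
11 − 3 = 8 transpositions; sign(π) = (−1)^8 = +1.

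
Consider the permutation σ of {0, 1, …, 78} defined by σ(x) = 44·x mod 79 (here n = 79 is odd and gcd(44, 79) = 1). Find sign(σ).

Orbit of 18 under x↦44x: [18, 2, 9, 1, 44, 40, 22]… (length divides ord_79(44)).
Cycle lengths of π_44 on ℤ/79ℤ: [39, 39, 1]; 3 cycles in total.
79 − 3 = 76 transpositions; sign(π) = (−1)^76 = +1.
Check: (44/79) = +1 by Zolotarev.

+1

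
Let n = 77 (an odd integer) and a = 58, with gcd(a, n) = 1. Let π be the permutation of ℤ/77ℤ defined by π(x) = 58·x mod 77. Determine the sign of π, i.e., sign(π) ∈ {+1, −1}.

Start at x=71: 71 → 37 → 67 → 36 → 9 → 60 → 15 → … (one orbit).
Decompose π into cycles: lengths [15, 15, 15, 15, 5, 5, 3, 3, 1] (9 cycles, including the fixed point 0).
With 9 cycles on 77 points, sign = (−1)^{77−9} = +1.
Zolotarev: (58|77) = +1, matching the cycle-count sign.

+1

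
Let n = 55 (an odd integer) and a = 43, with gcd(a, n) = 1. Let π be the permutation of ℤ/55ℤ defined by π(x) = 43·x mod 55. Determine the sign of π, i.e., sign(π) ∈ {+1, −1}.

+1

Start at x=43: 43 → 34 → 32 → 1 → 43 (one orbit).
The orbit structure of x ↦ 43x mod 55: 17 orbits of sizes [4, 4, 4, 4, 4, 4, 4, 4, 4, 4, 4, 2, 2, 2, 2, 2, 1].
With 17 cycles on 55 points, sign = (−1)^{55−17} = +1.
Via Zolotarev, sign(π_{43}) = (43|55) = +1.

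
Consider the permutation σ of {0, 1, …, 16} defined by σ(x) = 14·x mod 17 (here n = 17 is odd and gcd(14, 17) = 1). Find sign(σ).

-1

Trace 5: π^k(5) = [5, 2, 11, 1, 14, 9, 7] for k=0..6.
Cycle type of π: 16 + 1; total 2 cycles.
Σ(ℓ_i−1) = 17−2 = 15; sign = (−1)^15 = -1.
(14|17)_J = -1 (Zolotarev's lemma cross-check).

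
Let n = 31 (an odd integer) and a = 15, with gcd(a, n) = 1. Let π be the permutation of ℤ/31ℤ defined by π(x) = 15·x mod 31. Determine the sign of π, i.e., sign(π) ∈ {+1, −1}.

-1

Start at x=30: 30 → 16 → 23 → 4 → 29 → 1 → 15 → … (one orbit).
4 cycles of lengths [10, 10, 10, 1].
n − c = 31 − 4 = 27; sign = (−1)^27 = -1.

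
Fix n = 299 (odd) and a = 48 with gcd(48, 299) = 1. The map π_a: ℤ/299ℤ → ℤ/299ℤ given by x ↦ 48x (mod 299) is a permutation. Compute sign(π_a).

+1

Start at x=9: 9 → 133 → 105 → 256 → 29 → 196 → 139 → … (one orbit).
Cycle type of π: 33×8 + 11×2 + 3×4 + 1; total 15 cycles.
Σ(ℓ_i−1) = 299−15 = 284; sign = (−1)^284 = +1.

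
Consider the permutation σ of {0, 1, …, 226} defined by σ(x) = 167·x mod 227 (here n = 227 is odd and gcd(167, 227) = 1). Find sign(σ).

Trace 48: π^k(48) = [48, 71, 53, 225, 120, 64, 19] for k=0..6.
Cycle lengths of π_167 on ℤ/227ℤ: [113, 113, 1]; 3 cycles in total.
Σ(ℓ_i−1) = 227−3 = 224; sign = (−1)^224 = +1.

+1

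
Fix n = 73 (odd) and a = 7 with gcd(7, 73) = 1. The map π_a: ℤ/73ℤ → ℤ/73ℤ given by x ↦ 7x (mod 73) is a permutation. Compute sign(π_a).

Orbit of 22 under x↦7x: [22, 8, 56, 27, 43, 9, 63]… (length divides ord_73(7)).
π_7 has 4 disjoint cycles with lengths [24, 24, 24, 1] on {0,…,72}.
n − c = 73 − 4 = 69; sign = (−1)^69 = -1.

-1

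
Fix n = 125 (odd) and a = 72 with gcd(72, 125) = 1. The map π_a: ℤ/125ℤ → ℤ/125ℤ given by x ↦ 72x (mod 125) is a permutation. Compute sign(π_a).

Trace 8: π^k(8) = [8, 76, 97, 109, 98, 56, 32] for k=0..6.
Decompose π into cycles: lengths [100, 20, 4, 1] (4 cycles, including the fixed point 0).
With 4 cycles on 125 points, sign = (−1)^{125−4} = -1.
Check: (72/125) = -1 by Zolotarev.

-1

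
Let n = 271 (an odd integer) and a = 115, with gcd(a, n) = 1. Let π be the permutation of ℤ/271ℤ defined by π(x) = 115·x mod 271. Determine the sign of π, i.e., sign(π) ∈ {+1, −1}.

-1

Orbit of 145 under x↦115x: [145, 144, 29, 83, 60, 125, 12]… (length divides ord_271(115)).
6 cycles of lengths [54, 54, 54, 54, 54, 1].
sign(π) = (−1)^{n − #cycles} = (−1)^{271−6} = (−1)^265 = -1.
Check: (115/271) = -1 by Zolotarev.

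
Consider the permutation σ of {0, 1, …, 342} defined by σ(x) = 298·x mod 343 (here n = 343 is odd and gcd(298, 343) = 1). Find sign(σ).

Trace 128: π^k(128) = [128, 71, 235, 58, 134, 144, 37] for k=0..6.
The orbit structure of x ↦ 298x mod 343: 7 orbits of sizes [147, 147, 21, 21, 3, 3, 1].
Σ(ℓ_i−1) = 343−7 = 336; sign = (−1)^336 = +1.
Check: (298/343) = +1 by Zolotarev.

+1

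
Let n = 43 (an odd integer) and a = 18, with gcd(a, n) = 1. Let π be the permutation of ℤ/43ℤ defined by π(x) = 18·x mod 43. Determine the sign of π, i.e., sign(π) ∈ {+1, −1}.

-1

Trace 24: π^k(24) = [24, 2, 36, 3, 11, 26, 38] for k=0..6.
Cycle lengths of π_18 on ℤ/43ℤ: [42, 1]; 2 cycles in total.
n − c = 43 − 2 = 41; sign = (−1)^41 = -1.
(18|43)_J = -1 (Zolotarev's lemma cross-check).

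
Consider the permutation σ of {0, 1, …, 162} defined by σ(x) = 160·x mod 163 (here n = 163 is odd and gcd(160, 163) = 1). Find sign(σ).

+1

Trace 35: π^k(35) = [35, 58, 152, 33, 64, 134, 87] for k=0..6.
Decompose π into cycles: lengths [81, 81, 1] (3 cycles, including the fixed point 0).
With 3 cycles on 163 points, sign = (−1)^{163−3} = +1.
(160|163)_J = +1 (Zolotarev's lemma cross-check).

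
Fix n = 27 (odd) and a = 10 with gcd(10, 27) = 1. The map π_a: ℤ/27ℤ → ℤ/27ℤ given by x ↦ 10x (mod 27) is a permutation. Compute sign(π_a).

Orbit of 10 under x↦10x: [10, 19, 1]… (length divides ord_27(10)).
15 cycles of lengths [3, 3, 3, 3, 3, 3, 1, 1, 1, 1, 1, 1, 1, 1, 1].
Σ(ℓ_i−1) = 27−15 = 12; sign = (−1)^12 = +1.

+1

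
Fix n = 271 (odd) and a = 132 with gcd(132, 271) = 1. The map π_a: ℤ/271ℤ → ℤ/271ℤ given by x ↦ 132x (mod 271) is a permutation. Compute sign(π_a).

Trace 64: π^k(64) = [64, 47, 242, 237, 119, 261, 35] for k=0..6.
Cycle type of π: 90×3 + 1; total 4 cycles.
n − c = 271 − 4 = 267; sign = (−1)^267 = -1.
Check: (132/271) = -1 by Zolotarev.

-1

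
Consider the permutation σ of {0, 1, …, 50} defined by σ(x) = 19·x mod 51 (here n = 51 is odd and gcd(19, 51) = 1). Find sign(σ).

+1

Orbit of 19 under x↦19x: [19, 4, 25, 16, 49, 13, 43]… (length divides ord_51(19)).
Cycle type of π: 8×6 + 1×3; total 9 cycles.
Σ(ℓ_i−1) = 51−9 = 42; sign = (−1)^42 = +1.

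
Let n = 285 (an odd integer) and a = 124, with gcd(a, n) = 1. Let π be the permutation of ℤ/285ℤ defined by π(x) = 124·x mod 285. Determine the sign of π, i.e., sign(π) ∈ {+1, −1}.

-1

Trace 226: π^k(226) = [226, 94, 256, 109, 121, 184, 16] for k=0..6.
π_124 has 24 disjoint cycles with lengths [18, 18, 18, 18, 18, 18, 18, 18, 18, 18, 18, 18, 18, 18, 18, 2, 2, 2, 2, 2, 2, 1, 1, 1] on {0,…,284}.
285 − 24 = 261 transpositions; sign(π) = (−1)^261 = -1.
Via Zolotarev, sign(π_{124}) = (124|285) = -1.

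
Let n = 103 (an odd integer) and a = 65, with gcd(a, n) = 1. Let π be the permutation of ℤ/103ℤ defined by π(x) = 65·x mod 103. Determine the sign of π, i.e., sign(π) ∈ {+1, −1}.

Trace 80: π^k(80) = [80, 50, 57, 100, 11, 97, 22] for k=0..6.
Cycle lengths of π_65 on ℤ/103ℤ: [102, 1]; 2 cycles in total.
With 2 cycles on 103 points, sign = (−1)^{103−2} = -1.
Check: (65/103) = -1 by Zolotarev.

-1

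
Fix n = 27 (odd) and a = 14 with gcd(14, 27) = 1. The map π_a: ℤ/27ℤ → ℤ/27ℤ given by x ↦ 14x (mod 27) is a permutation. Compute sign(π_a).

Orbit of 4 under x↦14x: [4, 2, 1, 14, 7, 17, 22]… (length divides ord_27(14)).
π_14 has 4 disjoint cycles with lengths [18, 6, 2, 1] on {0,…,26}.
Σ(ℓ_i−1) = 27−4 = 23; sign = (−1)^23 = -1.
Via Zolotarev, sign(π_{14}) = (14|27) = -1.

-1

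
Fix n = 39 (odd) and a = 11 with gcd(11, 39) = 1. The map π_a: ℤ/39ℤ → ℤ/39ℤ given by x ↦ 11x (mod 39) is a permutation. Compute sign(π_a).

+1

Trace 11: π^k(11) = [11, 4, 5, 16, 20, 25, 2] for k=0..6.
Cycle type of π: 12×3 + 2 + 1; total 5 cycles.
39 − 5 = 34 transpositions; sign(π) = (−1)^34 = +1.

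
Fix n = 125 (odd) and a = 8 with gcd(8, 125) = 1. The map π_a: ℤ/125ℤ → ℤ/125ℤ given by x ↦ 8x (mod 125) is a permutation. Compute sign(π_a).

Orbit of 97 under x↦8x: [97, 26, 83, 39, 62, 121, 93]… (length divides ord_125(8)).
Cycle type of π: 100 + 20 + 4 + 1; total 4 cycles.
With 4 cycles on 125 points, sign = (−1)^{125−4} = -1.

-1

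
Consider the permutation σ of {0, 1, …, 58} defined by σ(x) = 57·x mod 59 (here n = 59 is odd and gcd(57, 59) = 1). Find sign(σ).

Start at x=25: 25 → 9 → 41 → 36 → 46 → 26 → 7 → … (one orbit).
3 cycles of lengths [29, 29, 1].
With 3 cycles on 59 points, sign = (−1)^{59−3} = +1.
The Jacobi symbol (57|59) = +1 (Zolotarev) agrees.

+1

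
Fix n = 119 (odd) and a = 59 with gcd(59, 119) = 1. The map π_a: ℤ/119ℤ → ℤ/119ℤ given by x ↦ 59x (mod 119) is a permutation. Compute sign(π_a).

-1

Start at x=59: 59 → 30 → 104 → 67 → 26 → 106 → 66 → … (one orbit).
Decompose π into cycles: lengths [24, 24, 24, 24, 8, 8, 6, 1] (8 cycles, including the fixed point 0).
8 cycles on 119: each ℓ→(−1)^(ℓ−1), product (−1)^111 = -1.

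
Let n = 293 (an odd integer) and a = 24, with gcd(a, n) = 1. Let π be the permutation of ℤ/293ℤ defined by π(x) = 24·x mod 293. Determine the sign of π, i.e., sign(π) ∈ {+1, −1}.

+1

Start at x=65: 65 → 95 → 229 → 222 → 54 → 124 → 46 → … (one orbit).
π_24 has 5 disjoint cycles with lengths [73, 73, 73, 73, 1] on {0,…,292}.
293 − 5 = 288 transpositions; sign(π) = (−1)^288 = +1.
Zolotarev: (24|293) = +1, matching the cycle-count sign.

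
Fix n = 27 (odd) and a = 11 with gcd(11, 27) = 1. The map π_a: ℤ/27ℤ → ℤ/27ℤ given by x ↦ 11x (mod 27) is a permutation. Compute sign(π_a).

Start at x=1: 1 → 11 → 13 → 8 → 7 → 23 → 10 → … (one orbit).
The orbit structure of x ↦ 11x mod 27: 4 orbits of sizes [18, 6, 2, 1].
With 4 cycles on 27 points, sign = (−1)^{27−4} = -1.
Check: (11/27) = -1 by Zolotarev.

-1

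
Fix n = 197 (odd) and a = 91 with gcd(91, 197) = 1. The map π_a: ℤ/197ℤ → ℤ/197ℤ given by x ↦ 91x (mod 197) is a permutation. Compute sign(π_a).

Orbit of 104 under x↦91x: [104, 8, 137, 56, 171, 195, 15]… (length divides ord_197(91)).
Decompose π into cycles: lengths [196, 1] (2 cycles, including the fixed point 0).
Σ(ℓ_i−1) = 197−2 = 195; sign = (−1)^195 = -1.
Zolotarev: (91|197) = -1, matching the cycle-count sign.

-1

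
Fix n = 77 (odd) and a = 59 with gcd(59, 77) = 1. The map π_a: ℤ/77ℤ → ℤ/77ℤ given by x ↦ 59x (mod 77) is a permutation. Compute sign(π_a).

-1

Trace 47: π^k(47) = [47, 1, 59, 16, 20, 25, 12] for k=0..6.
6 cycles of lengths [30, 30, 6, 5, 5, 1].
n − c = 77 − 6 = 71; sign = (−1)^71 = -1.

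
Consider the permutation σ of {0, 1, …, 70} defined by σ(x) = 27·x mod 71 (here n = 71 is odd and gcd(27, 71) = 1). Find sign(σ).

Start at x=20: 20 → 43 → 25 → 36 → 49 → 45 → 8 → … (one orbit).
The orbit structure of x ↦ 27x mod 71: 3 orbits of sizes [35, 35, 1].
3 cycles on 71: each ℓ→(−1)^(ℓ−1), product (−1)^68 = +1.
Zolotarev: (27|71) = +1, matching the cycle-count sign.

+1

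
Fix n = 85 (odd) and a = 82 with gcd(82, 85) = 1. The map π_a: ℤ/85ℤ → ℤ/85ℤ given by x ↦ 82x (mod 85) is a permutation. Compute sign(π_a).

+1

Orbit of 28 under x↦82x: [28, 1, 82, 9, 58, 81, 12]… (length divides ord_85(82)).
Cycle lengths of π_82 on ℤ/85ℤ: [16, 16, 16, 16, 16, 4, 1]; 7 cycles in total.
7 cycles on 85: each ℓ→(−1)^(ℓ−1), product (−1)^78 = +1.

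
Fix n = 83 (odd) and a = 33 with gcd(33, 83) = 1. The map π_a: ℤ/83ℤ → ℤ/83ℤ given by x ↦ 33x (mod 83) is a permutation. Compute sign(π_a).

+1

Start at x=81: 81 → 17 → 63 → 4 → 49 → 40 → 75 → … (one orbit).
3 cycles of lengths [41, 41, 1].
sign(π) = (−1)^{n − #cycles} = (−1)^{83−3} = (−1)^80 = +1.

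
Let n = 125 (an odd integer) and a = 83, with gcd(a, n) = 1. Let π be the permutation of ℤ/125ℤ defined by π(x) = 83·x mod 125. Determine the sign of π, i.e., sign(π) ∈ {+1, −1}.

-1

Trace 12: π^k(12) = [12, 121, 43, 69, 102, 91, 53] for k=0..6.
Cycle lengths of π_83 on ℤ/125ℤ: [100, 20, 4, 1]; 4 cycles in total.
Σ(ℓ_i−1) = 125−4 = 121; sign = (−1)^121 = -1.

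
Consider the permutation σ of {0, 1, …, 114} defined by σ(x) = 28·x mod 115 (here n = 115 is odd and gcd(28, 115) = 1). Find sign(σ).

+1

Orbit of 1 under x↦28x: [1, 28, 94, 102, 96, 43, 54]… (length divides ord_115(28)).
Cycle lengths of π_28 on ℤ/115ℤ: [44, 44, 22, 4, 1]; 5 cycles in total.
n − c = 115 − 5 = 110; sign = (−1)^110 = +1.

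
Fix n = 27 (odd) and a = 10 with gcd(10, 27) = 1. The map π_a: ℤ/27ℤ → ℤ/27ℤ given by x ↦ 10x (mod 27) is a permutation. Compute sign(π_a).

Trace 10: π^k(10) = [10, 19, 1] for k=0..2.
Decompose π into cycles: lengths [3, 3, 3, 3, 3, 3, 1, 1, 1, 1, 1, 1, 1, 1, 1] (15 cycles, including the fixed point 0).
Σ(ℓ_i−1) = 27−15 = 12; sign = (−1)^12 = +1.
The Jacobi symbol (10|27) = +1 (Zolotarev) agrees.

+1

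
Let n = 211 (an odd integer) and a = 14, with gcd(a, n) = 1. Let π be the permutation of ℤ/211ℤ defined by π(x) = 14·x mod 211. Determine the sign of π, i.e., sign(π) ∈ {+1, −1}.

+1

Start at x=196: 196 → 1 → 14 → 196 (one orbit).
Cycle type of π: 3×70 + 1; total 71 cycles.
sign(π) = (−1)^{n − #cycles} = (−1)^{211−71} = (−1)^140 = +1.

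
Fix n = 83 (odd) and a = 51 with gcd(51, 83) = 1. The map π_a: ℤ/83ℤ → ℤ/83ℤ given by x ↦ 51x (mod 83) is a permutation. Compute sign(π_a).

+1

Trace 33: π^k(33) = [33, 23, 11, 63, 59, 21, 75] for k=0..6.
The orbit structure of x ↦ 51x mod 83: 3 orbits of sizes [41, 41, 1].
3 cycles on 83: each ℓ→(−1)^(ℓ−1), product (−1)^80 = +1.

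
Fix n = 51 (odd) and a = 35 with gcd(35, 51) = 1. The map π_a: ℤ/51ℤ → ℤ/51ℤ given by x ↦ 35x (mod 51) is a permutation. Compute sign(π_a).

Start at x=35: 35 → 1 → 35 (one orbit).
Cycle lengths of π_35 on ℤ/51ℤ: [2, 2, 2, 2, 2, 2, 2, 2, 2, 2, 2, 2, 2, 2, 2, 2, 2, 1, 1, 1, 1, 1, 1, 1, 1, 1, 1, 1, 1, 1, 1, 1, 1, 1]; 34 cycles in total.
sign(π) = (−1)^{n − #cycles} = (−1)^{51−34} = (−1)^17 = -1.

-1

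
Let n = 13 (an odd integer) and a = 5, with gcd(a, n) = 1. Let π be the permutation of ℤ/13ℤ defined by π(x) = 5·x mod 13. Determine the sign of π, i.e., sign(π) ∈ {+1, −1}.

Trace 12: π^k(12) = [12, 8, 1, 5] for k=0..3.
π_5 has 4 disjoint cycles with lengths [4, 4, 4, 1] on {0,…,12}.
sign(π) = (−1)^{n − #cycles} = (−1)^{13−4} = (−1)^9 = -1.
Via Zolotarev, sign(π_{5}) = (5|13) = -1.

-1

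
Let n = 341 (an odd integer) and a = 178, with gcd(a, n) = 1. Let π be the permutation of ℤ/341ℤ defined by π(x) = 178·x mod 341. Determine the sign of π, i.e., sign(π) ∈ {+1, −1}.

Start at x=1: 1 → 178 → 312 → 294 → 159 → 340 → 163 → … (one orbit).
π_178 has 35 disjoint cycles with lengths [10, 10, 10, 10, 10, 10, 10, 10, 10, 10, 10, 10, 10, 10, 10, 10, 10, 10, 10, 10, 10, 10, 10, 10, 10, 10, 10, 10, 10, 10, 10, 10, 10, 10, 1] on {0,…,340}.
With 35 cycles on 341 points, sign = (−1)^{341−35} = +1.
The Jacobi symbol (178|341) = +1 (Zolotarev) agrees.

+1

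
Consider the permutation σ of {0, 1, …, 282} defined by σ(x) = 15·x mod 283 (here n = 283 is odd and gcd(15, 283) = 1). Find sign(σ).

Trace 281: π^k(281) = [281, 253, 116, 42, 64, 111, 250] for k=0..6.
Decompose π into cycles: lengths [47, 47, 47, 47, 47, 47, 1] (7 cycles, including the fixed point 0).
n − c = 283 − 7 = 276; sign = (−1)^276 = +1.
(15|283)_J = +1 (Zolotarev's lemma cross-check).

+1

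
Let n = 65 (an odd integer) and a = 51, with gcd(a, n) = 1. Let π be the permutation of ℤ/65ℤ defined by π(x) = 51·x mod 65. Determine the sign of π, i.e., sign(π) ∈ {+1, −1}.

Orbit of 51 under x↦51x: [51, 1]… (length divides ord_65(51)).
Decompose π into cycles: lengths [2, 2, 2, 2, 2, 2, 2, 2, 2, 2, 2, 2, 2, 2, 2, 2, 2, 2, 2, 2, 2, 2, 2, 2, 2, 2, 2, 2, 2, 2, 1, 1, 1, 1, 1] (35 cycles, including the fixed point 0).
35 cycles on 65: each ℓ→(−1)^(ℓ−1), product (−1)^30 = +1.
Check: (51/65) = +1 by Zolotarev.

+1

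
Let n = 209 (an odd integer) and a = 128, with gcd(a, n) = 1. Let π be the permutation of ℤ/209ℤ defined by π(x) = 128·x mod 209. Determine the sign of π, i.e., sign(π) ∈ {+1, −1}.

Orbit of 45 under x↦128x: [45, 117, 137, 189, 157, 32, 125]… (length divides ord_209(128)).
Cycle type of π: 90×2 + 18 + 10 + 1; total 5 cycles.
209 − 5 = 204 transpositions; sign(π) = (−1)^204 = +1.

+1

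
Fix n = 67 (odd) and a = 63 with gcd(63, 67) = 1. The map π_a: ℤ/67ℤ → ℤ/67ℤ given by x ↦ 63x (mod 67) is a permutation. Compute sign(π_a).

-1

Orbit of 15 under x↦63x: [15, 7, 39, 45, 21, 50, 1]… (length divides ord_67(63)).
π_63 has 2 disjoint cycles with lengths [66, 1] on {0,…,66}.
Σ(ℓ_i−1) = 67−2 = 65; sign = (−1)^65 = -1.
(63|67)_J = -1 (Zolotarev's lemma cross-check).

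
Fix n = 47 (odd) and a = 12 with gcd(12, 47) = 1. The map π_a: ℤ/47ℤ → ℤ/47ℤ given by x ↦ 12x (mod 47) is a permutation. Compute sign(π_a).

+1

Orbit of 4 under x↦12x: [4, 1, 12, 3, 36, 9, 14]… (length divides ord_47(12)).
π_12 has 3 disjoint cycles with lengths [23, 23, 1] on {0,…,46}.
3 cycles on 47: each ℓ→(−1)^(ℓ−1), product (−1)^44 = +1.
Via Zolotarev, sign(π_{12}) = (12|47) = +1.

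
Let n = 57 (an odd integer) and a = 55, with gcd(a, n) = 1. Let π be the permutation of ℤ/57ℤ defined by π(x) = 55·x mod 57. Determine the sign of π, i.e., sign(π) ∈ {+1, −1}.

Orbit of 25 under x↦55x: [25, 7, 43, 28, 1, 55, 4]… (length divides ord_57(55)).
9 cycles of lengths [9, 9, 9, 9, 9, 9, 1, 1, 1].
57 − 9 = 48 transpositions; sign(π) = (−1)^48 = +1.
Via Zolotarev, sign(π_{55}) = (55|57) = +1.

+1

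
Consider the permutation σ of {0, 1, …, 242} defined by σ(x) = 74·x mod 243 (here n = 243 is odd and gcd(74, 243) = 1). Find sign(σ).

-1

Orbit of 236 under x↦74x: [236, 211, 62, 214, 41, 118, 227]… (length divides ord_243(74)).
Cycle lengths of π_74 on ℤ/243ℤ: [162, 54, 18, 6, 2, 1]; 6 cycles in total.
Σ(ℓ_i−1) = 243−6 = 237; sign = (−1)^237 = -1.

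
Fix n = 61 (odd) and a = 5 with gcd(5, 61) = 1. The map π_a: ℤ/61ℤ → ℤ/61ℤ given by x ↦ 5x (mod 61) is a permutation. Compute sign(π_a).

Start at x=56: 56 → 36 → 58 → 46 → 47 → 52 → 16 → … (one orbit).
3 cycles of lengths [30, 30, 1].
3 cycles on 61: each ℓ→(−1)^(ℓ−1), product (−1)^58 = +1.
Zolotarev: (5|61) = +1, matching the cycle-count sign.

+1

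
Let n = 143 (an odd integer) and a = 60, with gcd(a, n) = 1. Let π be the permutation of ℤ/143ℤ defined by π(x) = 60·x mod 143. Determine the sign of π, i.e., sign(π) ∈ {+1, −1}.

-1

Trace 31: π^k(31) = [31, 1, 60, 25, 70, 53, 34] for k=0..6.
12 cycles of lengths [20, 20, 20, 20, 20, 20, 5, 5, 4, 4, 4, 1].
With 12 cycles on 143 points, sign = (−1)^{143−12} = -1.
(60|143)_J = -1 (Zolotarev's lemma cross-check).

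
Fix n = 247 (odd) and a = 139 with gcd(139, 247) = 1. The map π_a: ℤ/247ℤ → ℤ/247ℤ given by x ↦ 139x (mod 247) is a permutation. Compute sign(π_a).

Start at x=55: 55 → 235 → 61 → 81 → 144 → 9 → 16 → … (one orbit).
π_139 has 31 disjoint cycles with lengths [9, 9, 9, 9, 9, 9, 9, 9, 9, 9, 9, 9, 9, 9, 9, 9, 9, 9, 9, 9, 9, 9, 9, 9, 9, 9, 3, 3, 3, 3, 1] on {0,…,246}.
247 − 31 = 216 transpositions; sign(π) = (−1)^216 = +1.
(139|247)_J = +1 (Zolotarev's lemma cross-check).

+1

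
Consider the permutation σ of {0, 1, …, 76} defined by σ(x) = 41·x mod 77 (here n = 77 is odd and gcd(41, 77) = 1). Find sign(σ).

Orbit of 64 under x↦41x: [64, 6, 15, 76, 36, 13, 71]… (length divides ord_77(41)).
Decompose π into cycles: lengths [10, 10, 10, 10, 10, 10, 10, 2, 2, 2, 1] (11 cycles, including the fixed point 0).
n − c = 77 − 11 = 66; sign = (−1)^66 = +1.
Zolotarev: (41|77) = +1, matching the cycle-count sign.

+1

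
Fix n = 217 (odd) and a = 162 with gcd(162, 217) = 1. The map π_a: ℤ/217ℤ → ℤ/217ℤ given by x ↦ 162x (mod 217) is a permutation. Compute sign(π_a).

Trace 78: π^k(78) = [78, 50, 71, 1, 162, 204, 64] for k=0..6.
The orbit structure of x ↦ 162x mod 217: 21 orbits of sizes [15, 15, 15, 15, 15, 15, 15, 15, 15, 15, 15, 15, 15, 15, 1, 1, 1, 1, 1, 1, 1].
n − c = 217 − 21 = 196; sign = (−1)^196 = +1.
Zolotarev: (162|217) = +1, matching the cycle-count sign.

+1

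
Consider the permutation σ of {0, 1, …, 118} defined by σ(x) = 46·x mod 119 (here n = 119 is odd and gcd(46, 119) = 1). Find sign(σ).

-1

Trace 114: π^k(114) = [114, 8, 11, 30, 71, 53, 58] for k=0..6.
6 cycles of lengths [48, 48, 16, 3, 3, 1].
With 6 cycles on 119 points, sign = (−1)^{119−6} = -1.
Check: (46/119) = -1 by Zolotarev.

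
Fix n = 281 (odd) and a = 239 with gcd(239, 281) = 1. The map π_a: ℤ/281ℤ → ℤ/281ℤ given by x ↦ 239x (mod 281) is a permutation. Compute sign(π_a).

Orbit of 217 under x↦239x: [217, 159, 66, 38, 90, 154, 276]… (length divides ord_281(239)).
Cycle type of π: 280 + 1; total 2 cycles.
Σ(ℓ_i−1) = 281−2 = 279; sign = (−1)^279 = -1.
The Jacobi symbol (239|281) = -1 (Zolotarev) agrees.

-1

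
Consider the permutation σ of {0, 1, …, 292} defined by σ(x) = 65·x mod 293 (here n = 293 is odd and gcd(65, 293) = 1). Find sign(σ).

+1

Orbit of 210 under x↦65x: [210, 172, 46, 60, 91, 55, 59]… (length divides ord_293(65)).
π_65 has 5 disjoint cycles with lengths [73, 73, 73, 73, 1] on {0,…,292}.
sign(π) = (−1)^{n − #cycles} = (−1)^{293−5} = (−1)^288 = +1.
The Jacobi symbol (65|293) = +1 (Zolotarev) agrees.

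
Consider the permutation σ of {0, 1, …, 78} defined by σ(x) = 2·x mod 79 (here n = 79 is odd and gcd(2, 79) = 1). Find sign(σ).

+1

Orbit of 11 under x↦2x: [11, 22, 44, 9, 18, 36, 72]… (length divides ord_79(2)).
π_2 has 3 disjoint cycles with lengths [39, 39, 1] on {0,…,78}.
sign(π) = (−1)^{n − #cycles} = (−1)^{79−3} = (−1)^76 = +1.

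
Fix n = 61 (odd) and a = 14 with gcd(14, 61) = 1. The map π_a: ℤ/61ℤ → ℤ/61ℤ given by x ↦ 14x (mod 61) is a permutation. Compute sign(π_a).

Start at x=13: 13 → 60 → 47 → 48 → 1 → 14 → 13 (one orbit).
Cycle lengths of π_14 on ℤ/61ℤ: [6, 6, 6, 6, 6, 6, 6, 6, 6, 6, 1]; 11 cycles in total.
Σ(ℓ_i−1) = 61−11 = 50; sign = (−1)^50 = +1.
Via Zolotarev, sign(π_{14}) = (14|61) = +1.

+1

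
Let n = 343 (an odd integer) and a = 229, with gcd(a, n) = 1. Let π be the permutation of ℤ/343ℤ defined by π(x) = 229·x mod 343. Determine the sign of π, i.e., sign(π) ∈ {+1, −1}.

Orbit of 10 under x↦229x: [10, 232, 306, 102, 34, 240, 80]… (length divides ord_343(229)).
π_229 has 4 disjoint cycles with lengths [294, 42, 6, 1] on {0,…,342}.
343 − 4 = 339 transpositions; sign(π) = (−1)^339 = -1.
Zolotarev: (229|343) = -1, matching the cycle-count sign.

-1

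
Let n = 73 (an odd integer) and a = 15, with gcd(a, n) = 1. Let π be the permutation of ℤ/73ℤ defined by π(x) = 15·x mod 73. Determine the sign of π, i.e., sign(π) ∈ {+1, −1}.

Trace 14: π^k(14) = [14, 64, 11, 19, 66, 41, 31] for k=0..6.
The orbit structure of x ↦ 15x mod 73: 2 orbits of sizes [72, 1].
2 cycles on 73: each ℓ→(−1)^(ℓ−1), product (−1)^71 = -1.

-1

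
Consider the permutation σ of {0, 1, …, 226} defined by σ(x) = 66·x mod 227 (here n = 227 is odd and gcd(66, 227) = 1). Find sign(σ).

Start at x=200: 200 → 34 → 201 → 100 → 17 → 214 → 50 → … (one orbit).
π_66 has 2 disjoint cycles with lengths [226, 1] on {0,…,226}.
Σ(ℓ_i−1) = 227−2 = 225; sign = (−1)^225 = -1.

-1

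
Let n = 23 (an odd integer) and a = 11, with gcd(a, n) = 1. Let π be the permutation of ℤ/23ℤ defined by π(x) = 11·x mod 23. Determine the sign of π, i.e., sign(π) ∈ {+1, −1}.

-1

Start at x=15: 15 → 4 → 21 → 1 → 11 → 6 → 20 → … (one orbit).
π_11 has 2 disjoint cycles with lengths [22, 1] on {0,…,22}.
23 − 2 = 21 transpositions; sign(π) = (−1)^21 = -1.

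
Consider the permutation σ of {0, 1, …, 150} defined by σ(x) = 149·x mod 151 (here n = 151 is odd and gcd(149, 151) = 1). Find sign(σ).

Start at x=118: 118 → 66 → 19 → 113 → 76 → 150 → 2 → … (one orbit).
The orbit structure of x ↦ 149x mod 151: 6 orbits of sizes [30, 30, 30, 30, 30, 1].
Σ(ℓ_i−1) = 151−6 = 145; sign = (−1)^145 = -1.

-1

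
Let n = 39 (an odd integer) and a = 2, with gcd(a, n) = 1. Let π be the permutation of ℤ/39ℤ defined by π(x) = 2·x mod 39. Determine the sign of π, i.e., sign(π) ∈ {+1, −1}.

+1

Orbit of 1 under x↦2x: [1, 2, 4, 8, 16, 32, 25]… (length divides ord_39(2)).
Cycle lengths of π_2 on ℤ/39ℤ: [12, 12, 12, 2, 1]; 5 cycles in total.
With 5 cycles on 39 points, sign = (−1)^{39−5} = +1.
Via Zolotarev, sign(π_{2}) = (2|39) = +1.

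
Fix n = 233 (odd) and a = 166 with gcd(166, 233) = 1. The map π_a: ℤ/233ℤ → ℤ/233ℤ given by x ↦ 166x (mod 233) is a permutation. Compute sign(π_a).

Orbit of 134 under x↦166x: [134, 109, 153, 1, 166, 62, 40]… (length divides ord_233(166)).
2 cycles of lengths [232, 1].
sign(π) = (−1)^{n − #cycles} = (−1)^{233−2} = (−1)^231 = -1.
The Jacobi symbol (166|233) = -1 (Zolotarev) agrees.

-1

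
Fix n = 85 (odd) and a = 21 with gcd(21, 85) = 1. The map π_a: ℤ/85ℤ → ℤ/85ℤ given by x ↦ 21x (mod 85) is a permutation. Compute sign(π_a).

Trace 81: π^k(81) = [81, 1, 21, 16] for k=0..3.
Cycle lengths of π_21 on ℤ/85ℤ: [4, 4, 4, 4, 4, 4, 4, 4, 4, 4, 4, 4, 4, 4, 4, 4, 4, 4, 4, 4, 1, 1, 1, 1, 1]; 25 cycles in total.
sign(π) = (−1)^{n − #cycles} = (−1)^{85−25} = (−1)^60 = +1.
Check: (21/85) = +1 by Zolotarev.

+1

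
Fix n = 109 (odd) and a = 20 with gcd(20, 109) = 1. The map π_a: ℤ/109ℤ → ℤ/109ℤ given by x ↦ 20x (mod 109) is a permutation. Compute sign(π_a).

Trace 21: π^k(21) = [21, 93, 7, 31, 75, 83, 25] for k=0..6.
Decompose π into cycles: lengths [54, 54, 1] (3 cycles, including the fixed point 0).
With 3 cycles on 109 points, sign = (−1)^{109−3} = +1.

+1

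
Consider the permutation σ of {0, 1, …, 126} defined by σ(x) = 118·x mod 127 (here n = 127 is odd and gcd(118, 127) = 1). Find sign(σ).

Start at x=50: 50 → 58 → 113 → 126 → 9 → 46 → 94 → … (one orbit).
2 cycles of lengths [126, 1].
Σ(ℓ_i−1) = 127−2 = 125; sign = (−1)^125 = -1.

-1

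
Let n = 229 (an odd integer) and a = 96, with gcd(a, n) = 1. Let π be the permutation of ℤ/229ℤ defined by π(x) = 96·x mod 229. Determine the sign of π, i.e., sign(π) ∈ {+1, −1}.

Trace 62: π^k(62) = [62, 227, 37, 117, 11, 140, 158] for k=0..6.
Cycle type of π: 228 + 1; total 2 cycles.
229 − 2 = 227 transpositions; sign(π) = (−1)^227 = -1.
(96|229)_J = -1 (Zolotarev's lemma cross-check).

-1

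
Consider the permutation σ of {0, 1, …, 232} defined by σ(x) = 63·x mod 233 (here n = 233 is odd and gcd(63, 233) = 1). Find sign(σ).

Trace 4: π^k(4) = [4, 19, 32, 152, 23, 51, 184] for k=0..6.
9 cycles of lengths [29, 29, 29, 29, 29, 29, 29, 29, 1].
Σ(ℓ_i−1) = 233−9 = 224; sign = (−1)^224 = +1.

+1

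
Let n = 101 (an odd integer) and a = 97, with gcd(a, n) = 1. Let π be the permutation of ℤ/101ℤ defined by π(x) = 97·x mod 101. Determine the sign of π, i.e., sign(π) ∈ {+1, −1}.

Start at x=25: 25 → 1 → 97 → 16 → 37 → 54 → 87 → … (one orbit).
The orbit structure of x ↦ 97x mod 101: 5 orbits of sizes [25, 25, 25, 25, 1].
sign(π) = (−1)^{n − #cycles} = (−1)^{101−5} = (−1)^96 = +1.

+1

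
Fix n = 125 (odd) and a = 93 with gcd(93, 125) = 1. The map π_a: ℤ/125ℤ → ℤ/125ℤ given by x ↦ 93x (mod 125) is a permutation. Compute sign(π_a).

Start at x=24: 24 → 107 → 76 → 68 → 74 → 7 → 26 → … (one orbit).
12 cycles of lengths [20, 20, 20, 20, 20, 4, 4, 4, 4, 4, 4, 1].
12 cycles on 125: each ℓ→(−1)^(ℓ−1), product (−1)^113 = -1.

-1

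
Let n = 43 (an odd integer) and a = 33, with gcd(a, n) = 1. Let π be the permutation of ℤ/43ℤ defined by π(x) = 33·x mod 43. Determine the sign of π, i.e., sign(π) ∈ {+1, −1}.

Start at x=14: 14 → 32 → 24 → 18 → 35 → 37 → 17 → … (one orbit).
The orbit structure of x ↦ 33x mod 43: 2 orbits of sizes [42, 1].
n − c = 43 − 2 = 41; sign = (−1)^41 = -1.
Via Zolotarev, sign(π_{33}) = (33|43) = -1.

-1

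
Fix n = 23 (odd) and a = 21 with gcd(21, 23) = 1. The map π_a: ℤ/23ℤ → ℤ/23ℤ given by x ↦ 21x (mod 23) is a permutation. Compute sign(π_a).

-1

Start at x=5: 5 → 13 → 20 → 6 → 11 → 1 → 21 → … (one orbit).
The orbit structure of x ↦ 21x mod 23: 2 orbits of sizes [22, 1].
2 cycles on 23: each ℓ→(−1)^(ℓ−1), product (−1)^21 = -1.
The Jacobi symbol (21|23) = -1 (Zolotarev) agrees.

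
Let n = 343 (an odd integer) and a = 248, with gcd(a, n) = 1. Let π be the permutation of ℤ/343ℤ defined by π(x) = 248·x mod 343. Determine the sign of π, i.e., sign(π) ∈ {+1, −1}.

Trace 121: π^k(121) = [121, 167, 256, 33, 295, 101, 9] for k=0..6.
Cycle lengths of π_248 on ℤ/343ℤ: [294, 42, 6, 1]; 4 cycles in total.
n − c = 343 − 4 = 339; sign = (−1)^339 = -1.
The Jacobi symbol (248|343) = -1 (Zolotarev) agrees.

-1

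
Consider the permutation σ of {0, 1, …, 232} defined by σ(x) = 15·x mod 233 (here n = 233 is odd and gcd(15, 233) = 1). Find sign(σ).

+1

Trace 178: π^k(178) = [178, 107, 207, 76, 208, 91, 200] for k=0..6.
Decompose π into cycles: lengths [116, 116, 1] (3 cycles, including the fixed point 0).
233 − 3 = 230 transpositions; sign(π) = (−1)^230 = +1.
Via Zolotarev, sign(π_{15}) = (15|233) = +1.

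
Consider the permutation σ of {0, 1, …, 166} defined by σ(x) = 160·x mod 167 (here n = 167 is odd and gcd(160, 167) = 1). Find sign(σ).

-1

Trace 60: π^k(60) = [60, 81, 101, 128, 106, 93, 17] for k=0..6.
2 cycles of lengths [166, 1].
With 2 cycles on 167 points, sign = (−1)^{167−2} = -1.
(160|167)_J = -1 (Zolotarev's lemma cross-check).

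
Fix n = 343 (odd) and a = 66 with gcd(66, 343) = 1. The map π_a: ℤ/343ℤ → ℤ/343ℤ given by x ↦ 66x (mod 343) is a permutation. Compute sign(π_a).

-1

Start at x=257: 257 → 155 → 283 → 156 → 6 → 53 → 68 → … (one orbit).
π_66 has 4 disjoint cycles with lengths [294, 42, 6, 1] on {0,…,342}.
4 cycles on 343: each ℓ→(−1)^(ℓ−1), product (−1)^339 = -1.
Via Zolotarev, sign(π_{66}) = (66|343) = -1.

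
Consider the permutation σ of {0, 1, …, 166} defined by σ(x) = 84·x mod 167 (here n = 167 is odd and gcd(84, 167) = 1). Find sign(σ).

Start at x=29: 29 → 98 → 49 → 108 → 54 → 27 → 97 → … (one orbit).
3 cycles of lengths [83, 83, 1].
167 − 3 = 164 transpositions; sign(π) = (−1)^164 = +1.
Check: (84/167) = +1 by Zolotarev.

+1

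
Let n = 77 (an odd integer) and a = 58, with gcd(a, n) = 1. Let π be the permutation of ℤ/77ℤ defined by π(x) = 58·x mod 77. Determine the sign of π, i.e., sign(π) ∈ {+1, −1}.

+1

Start at x=58: 58 → 53 → 71 → 37 → 67 → 36 → 9 → … (one orbit).
9 cycles of lengths [15, 15, 15, 15, 5, 5, 3, 3, 1].
n − c = 77 − 9 = 68; sign = (−1)^68 = +1.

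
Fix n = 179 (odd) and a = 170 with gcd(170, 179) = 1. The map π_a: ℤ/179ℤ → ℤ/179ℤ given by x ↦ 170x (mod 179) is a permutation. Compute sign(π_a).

Orbit of 174 under x↦170x: [174, 45, 132, 65, 131, 74, 50]… (length divides ord_179(170)).
Decompose π into cycles: lengths [178, 1] (2 cycles, including the fixed point 0).
Σ(ℓ_i−1) = 179−2 = 177; sign = (−1)^177 = -1.
(170|179)_J = -1 (Zolotarev's lemma cross-check).

-1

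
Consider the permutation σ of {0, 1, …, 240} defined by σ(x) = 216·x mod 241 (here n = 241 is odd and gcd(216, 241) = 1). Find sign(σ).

Trace 87: π^k(87) = [87, 235, 150, 106, 1, 216, 143] for k=0..6.
13 cycles of lengths [20, 20, 20, 20, 20, 20, 20, 20, 20, 20, 20, 20, 1].
sign(π) = (−1)^{n − #cycles} = (−1)^{241−13} = (−1)^228 = +1.
Zolotarev: (216|241) = +1, matching the cycle-count sign.

+1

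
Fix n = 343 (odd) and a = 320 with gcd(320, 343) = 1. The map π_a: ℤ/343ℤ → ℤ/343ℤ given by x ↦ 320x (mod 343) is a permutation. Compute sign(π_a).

Start at x=282: 282 → 31 → 316 → 278 → 123 → 258 → 240 → … (one orbit).
π_320 has 4 disjoint cycles with lengths [294, 42, 6, 1] on {0,…,342}.
sign(π) = (−1)^{n − #cycles} = (−1)^{343−4} = (−1)^339 = -1.
Zolotarev: (320|343) = -1, matching the cycle-count sign.

-1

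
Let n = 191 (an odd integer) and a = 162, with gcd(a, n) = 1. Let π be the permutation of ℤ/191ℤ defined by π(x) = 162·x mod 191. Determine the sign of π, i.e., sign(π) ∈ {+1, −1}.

Orbit of 153 under x↦162x: [153, 147, 130, 50, 78, 30, 85]… (length divides ord_191(162)).
3 cycles of lengths [95, 95, 1].
sign(π) = (−1)^{n − #cycles} = (−1)^{191−3} = (−1)^188 = +1.

+1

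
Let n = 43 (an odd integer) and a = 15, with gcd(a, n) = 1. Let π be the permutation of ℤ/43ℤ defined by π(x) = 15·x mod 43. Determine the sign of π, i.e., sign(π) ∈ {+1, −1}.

Start at x=25: 25 → 31 → 35 → 9 → 6 → 4 → 17 → … (one orbit).
The orbit structure of x ↦ 15x mod 43: 3 orbits of sizes [21, 21, 1].
With 3 cycles on 43 points, sign = (−1)^{43−3} = +1.

+1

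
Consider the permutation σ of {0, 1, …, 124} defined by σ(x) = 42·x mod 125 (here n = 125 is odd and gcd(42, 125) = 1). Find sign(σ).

-1

Orbit of 14 under x↦42x: [14, 88, 71, 107, 119, 123, 41]… (length divides ord_125(42)).
π_42 has 4 disjoint cycles with lengths [100, 20, 4, 1] on {0,…,124}.
Σ(ℓ_i−1) = 125−4 = 121; sign = (−1)^121 = -1.
Via Zolotarev, sign(π_{42}) = (42|125) = -1.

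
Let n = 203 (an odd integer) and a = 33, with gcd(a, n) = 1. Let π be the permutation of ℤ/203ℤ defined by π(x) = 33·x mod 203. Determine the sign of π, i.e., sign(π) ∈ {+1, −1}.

Start at x=13: 13 → 23 → 150 → 78 → 138 → 88 → 62 → … (one orbit).
The orbit structure of x ↦ 33x mod 203: 8 orbits of sizes [42, 42, 42, 42, 14, 14, 6, 1].
8 cycles on 203: each ℓ→(−1)^(ℓ−1), product (−1)^195 = -1.
Via Zolotarev, sign(π_{33}) = (33|203) = -1.

-1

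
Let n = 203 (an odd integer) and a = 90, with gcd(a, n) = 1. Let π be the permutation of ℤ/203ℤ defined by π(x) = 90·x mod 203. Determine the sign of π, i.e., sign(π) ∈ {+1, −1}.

Orbit of 64 under x↦90x: [64, 76, 141, 104, 22, 153, 169]… (length divides ord_203(90)).
Decompose π into cycles: lengths [28, 28, 28, 28, 28, 28, 28, 2, 2, 2, 1] (11 cycles, including the fixed point 0).
n − c = 203 − 11 = 192; sign = (−1)^192 = +1.
(90|203)_J = +1 (Zolotarev's lemma cross-check).

+1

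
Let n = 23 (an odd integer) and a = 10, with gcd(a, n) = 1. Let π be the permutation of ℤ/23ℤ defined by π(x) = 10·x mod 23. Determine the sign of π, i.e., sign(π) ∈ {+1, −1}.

Trace 9: π^k(9) = [9, 21, 3, 7, 1, 10, 8] for k=0..6.
Cycle type of π: 22 + 1; total 2 cycles.
23 − 2 = 21 transpositions; sign(π) = (−1)^21 = -1.

-1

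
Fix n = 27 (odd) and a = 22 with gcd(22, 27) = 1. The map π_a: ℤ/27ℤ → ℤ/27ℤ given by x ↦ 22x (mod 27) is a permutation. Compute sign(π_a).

Start at x=16: 16 → 1 → 22 → 25 → 10 → 4 → 7 → … (one orbit).
Cycle lengths of π_22 on ℤ/27ℤ: [9, 9, 3, 3, 1, 1, 1]; 7 cycles in total.
Σ(ℓ_i−1) = 27−7 = 20; sign = (−1)^20 = +1.
Zolotarev: (22|27) = +1, matching the cycle-count sign.

+1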